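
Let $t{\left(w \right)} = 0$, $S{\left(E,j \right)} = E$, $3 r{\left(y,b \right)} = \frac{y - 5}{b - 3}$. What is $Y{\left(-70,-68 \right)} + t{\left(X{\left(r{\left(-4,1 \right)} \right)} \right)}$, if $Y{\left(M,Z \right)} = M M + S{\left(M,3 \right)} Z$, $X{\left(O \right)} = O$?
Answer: $9660$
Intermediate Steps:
$r{\left(y,b \right)} = \frac{-5 + y}{3 \left(-3 + b\right)}$ ($r{\left(y,b \right)} = \frac{\left(y - 5\right) \frac{1}{b - 3}}{3} = \frac{\left(-5 + y\right) \frac{1}{-3 + b}}{3} = \frac{\frac{1}{-3 + b} \left(-5 + y\right)}{3} = \frac{-5 + y}{3 \left(-3 + b\right)}$)
$Y{\left(M,Z \right)} = M^{2} + M Z$ ($Y{\left(M,Z \right)} = M M + M Z = M^{2} + M Z$)
$Y{\left(-70,-68 \right)} + t{\left(X{\left(r{\left(-4,1 \right)} \right)} \right)} = - 70 \left(-70 - 68\right) + 0 = \left(-70\right) \left(-138\right) + 0 = 9660 + 0 = 9660$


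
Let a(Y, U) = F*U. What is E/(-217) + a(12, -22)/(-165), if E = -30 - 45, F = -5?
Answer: -209/651 ≈ -0.32104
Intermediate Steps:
a(Y, U) = -5*U
E = -75
E/(-217) + a(12, -22)/(-165) = -75/(-217) - 5*(-22)/(-165) = -75*(-1/217) + 110*(-1/165) = 75/217 - 2/3 = -209/651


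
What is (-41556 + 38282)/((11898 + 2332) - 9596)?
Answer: -1637/2317 ≈ -0.70652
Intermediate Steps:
(-41556 + 38282)/((11898 + 2332) - 9596) = -3274/(14230 - 9596) = -3274/4634 = -3274*1/4634 = -1637/2317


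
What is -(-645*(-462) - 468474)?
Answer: 170484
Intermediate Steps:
-(-645*(-462) - 468474) = -(297990 - 468474) = -1*(-170484) = 170484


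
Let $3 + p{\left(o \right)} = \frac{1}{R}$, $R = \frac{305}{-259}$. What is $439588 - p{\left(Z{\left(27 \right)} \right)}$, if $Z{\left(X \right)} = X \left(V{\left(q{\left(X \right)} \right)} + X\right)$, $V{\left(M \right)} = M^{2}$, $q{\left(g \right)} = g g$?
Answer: $\frac{134075514}{305} \approx 4.3959 \cdot 10^{5}$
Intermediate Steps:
$q{\left(g \right)} = g^{2}$
$R = - \frac{305}{259}$ ($R = 305 \left(- \frac{1}{259}\right) = - \frac{305}{259} \approx -1.1776$)
$Z{\left(X \right)} = X \left(X + X^{4}\right)$ ($Z{\left(X \right)} = X \left(\left(X^{2}\right)^{2} + X\right) = X \left(X^{4} + X\right) = X \left(X + X^{4}\right)$)
$p{\left(o \right)} = - \frac{1174}{305}$ ($p{\left(o \right)} = -3 + \frac{1}{- \frac{305}{259}} = -3 - \frac{259}{305} = - \frac{1174}{305}$)
$439588 - p{\left(Z{\left(27 \right)} \right)} = 439588 - - \frac{1174}{305} = 439588 + \frac{1174}{305} = \frac{134075514}{305}$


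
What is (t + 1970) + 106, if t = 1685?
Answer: 3761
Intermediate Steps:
(t + 1970) + 106 = (1685 + 1970) + 106 = 3655 + 106 = 3761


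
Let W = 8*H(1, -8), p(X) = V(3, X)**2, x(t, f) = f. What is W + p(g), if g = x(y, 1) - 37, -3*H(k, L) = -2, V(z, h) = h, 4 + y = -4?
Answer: 3904/3 ≈ 1301.3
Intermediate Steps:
y = -8 (y = -4 - 4 = -8)
H(k, L) = 2/3 (H(k, L) = -1/3*(-2) = 2/3)
g = -36 (g = 1 - 37 = -36)
p(X) = X**2
W = 16/3 (W = 8*(2/3) = 16/3 ≈ 5.3333)
W + p(g) = 16/3 + (-36)**2 = 16/3 + 1296 = 3904/3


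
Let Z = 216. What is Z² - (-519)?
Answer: 47175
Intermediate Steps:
Z² - (-519) = 216² - (-519) = 46656 - 1*(-519) = 46656 + 519 = 47175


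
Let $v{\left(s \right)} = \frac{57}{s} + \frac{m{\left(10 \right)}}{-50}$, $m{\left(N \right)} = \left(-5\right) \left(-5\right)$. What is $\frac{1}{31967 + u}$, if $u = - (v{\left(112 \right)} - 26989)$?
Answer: $\frac{112}{6603071} \approx 1.6962 \cdot 10^{-5}$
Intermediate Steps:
$m{\left(N \right)} = 25$
$v{\left(s \right)} = - \frac{1}{2} + \frac{57}{s}$ ($v{\left(s \right)} = \frac{57}{s} + \frac{25}{-50} = \frac{57}{s} + 25 \left(- \frac{1}{50}\right) = \frac{57}{s} - \frac{1}{2} = - \frac{1}{2} + \frac{57}{s}$)
$u = \frac{3022767}{112}$ ($u = - (\frac{114 - 112}{2 \cdot 112} - 26989) = - (\frac{1}{2} \cdot \frac{1}{112} \left(114 - 112\right) - 26989) = - (\frac{1}{2} \cdot \frac{1}{112} \cdot 2 - 26989) = - (\frac{1}{112} - 26989) = \left(-1\right) \left(- \frac{3022767}{112}\right) = \frac{3022767}{112} \approx 26989.0$)
$\frac{1}{31967 + u} = \frac{1}{31967 + \frac{3022767}{112}} = \frac{1}{\frac{6603071}{112}} = \frac{112}{6603071}$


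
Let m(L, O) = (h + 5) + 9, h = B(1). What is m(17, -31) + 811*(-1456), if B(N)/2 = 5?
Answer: -1180792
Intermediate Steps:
B(N) = 10 (B(N) = 2*5 = 10)
h = 10
m(L, O) = 24 (m(L, O) = (10 + 5) + 9 = 15 + 9 = 24)
m(17, -31) + 811*(-1456) = 24 + 811*(-1456) = 24 - 1180816 = -1180792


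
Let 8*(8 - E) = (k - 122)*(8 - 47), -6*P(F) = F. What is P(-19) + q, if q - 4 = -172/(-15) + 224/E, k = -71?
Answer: 4118057/223890 ≈ 18.393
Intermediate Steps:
P(F) = -F/6
E = -7463/8 (E = 8 - (-71 - 122)*(8 - 47)/8 = 8 - (-193)*(-39)/8 = 8 - 1/8*7527 = 8 - 7527/8 = -7463/8 ≈ -932.88)
q = 1704536/111945 (q = 4 + (-172/(-15) + 224/(-7463/8)) = 4 + (-172*(-1/15) + 224*(-8/7463)) = 4 + (172/15 - 1792/7463) = 4 + 1256756/111945 = 1704536/111945 ≈ 15.227)
P(-19) + q = -1/6*(-19) + 1704536/111945 = 19/6 + 1704536/111945 = 4118057/223890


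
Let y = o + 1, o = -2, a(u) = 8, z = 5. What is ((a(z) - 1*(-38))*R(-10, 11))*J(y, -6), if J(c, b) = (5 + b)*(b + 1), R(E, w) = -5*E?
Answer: 11500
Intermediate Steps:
y = -1 (y = -2 + 1 = -1)
J(c, b) = (1 + b)*(5 + b) (J(c, b) = (5 + b)*(1 + b) = (1 + b)*(5 + b))
((a(z) - 1*(-38))*R(-10, 11))*J(y, -6) = ((8 - 1*(-38))*(-5*(-10)))*(5 + (-6)² + 6*(-6)) = ((8 + 38)*50)*(5 + 36 - 36) = (46*50)*5 = 2300*5 = 11500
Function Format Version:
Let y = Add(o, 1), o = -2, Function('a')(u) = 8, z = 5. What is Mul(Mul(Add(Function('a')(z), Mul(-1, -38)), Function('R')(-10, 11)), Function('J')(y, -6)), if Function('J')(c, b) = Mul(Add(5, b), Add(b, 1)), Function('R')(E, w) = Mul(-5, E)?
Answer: 11500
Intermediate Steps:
y = -1 (y = Add(-2, 1) = -1)
Function('J')(c, b) = Mul(Add(1, b), Add(5, b)) (Function('J')(c, b) = Mul(Add(5, b), Add(1, b)) = Mul(Add(1, b), Add(5, b)))
Mul(Mul(Add(Function('a')(z), Mul(-1, -38)), Function('R')(-10, 11)), Function('J')(y, -6)) = Mul(Mul(Add(8, Mul(-1, -38)), Mul(-5, -10)), Add(5, Pow(-6, 2), Mul(6, -6))) = Mul(Mul(Add(8, 38), 50), Add(5, 36, -36)) = Mul(Mul(46, 50), 5) = Mul(2300, 5) = 11500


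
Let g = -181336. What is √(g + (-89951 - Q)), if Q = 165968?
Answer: 31*I*√455 ≈ 661.25*I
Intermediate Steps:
√(g + (-89951 - Q)) = √(-181336 + (-89951 - 1*165968)) = √(-181336 + (-89951 - 165968)) = √(-181336 - 255919) = √(-437255) = 31*I*√455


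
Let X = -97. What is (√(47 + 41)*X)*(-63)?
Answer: 12222*√22 ≈ 57326.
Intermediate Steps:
(√(47 + 41)*X)*(-63) = (√(47 + 41)*(-97))*(-63) = (√88*(-97))*(-63) = ((2*√22)*(-97))*(-63) = -194*√22*(-63) = 12222*√22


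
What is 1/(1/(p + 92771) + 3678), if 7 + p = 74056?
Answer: 166820/613563961 ≈ 0.00027189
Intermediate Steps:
p = 74049 (p = -7 + 74056 = 74049)
1/(1/(p + 92771) + 3678) = 1/(1/(74049 + 92771) + 3678) = 1/(1/166820 + 3678) = 1/(613563961/166820) = 166820/613563961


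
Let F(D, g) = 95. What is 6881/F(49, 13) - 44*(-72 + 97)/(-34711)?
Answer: 238950891/3297545 ≈ 72.463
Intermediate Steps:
6881/F(49, 13) - 44*(-72 + 97)/(-34711) = 6881/95 - 44*(-72 + 97)/(-34711) = 6881*(1/95) - 44*25*(-1/34711) = 6881/95 - 1100*(-1/34711) = 6881/95 + 1100/34711 = 238950891/3297545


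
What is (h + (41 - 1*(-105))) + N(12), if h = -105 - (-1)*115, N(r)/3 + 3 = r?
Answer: 183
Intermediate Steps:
N(r) = -9 + 3*r
h = 10 (h = -105 - 1*(-115) = -105 + 115 = 10)
(h + (41 - 1*(-105))) + N(12) = (10 + (41 - 1*(-105))) + (-9 + 3*12) = (10 + (41 + 105)) + (-9 + 36) = (10 + 146) + 27 = 156 + 27 = 183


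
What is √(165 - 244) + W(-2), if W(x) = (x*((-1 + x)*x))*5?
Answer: -60 + I*√79 ≈ -60.0 + 8.8882*I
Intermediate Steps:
W(x) = 5*x²*(-1 + x) (W(x) = (x*(x*(-1 + x)))*5 = (x²*(-1 + x))*5 = 5*x²*(-1 + x))
√(165 - 244) + W(-2) = √(165 - 244) + 5*(-2)²*(-1 - 2) = √(-79) + 5*4*(-3) = I*√79 - 60 = -60 + I*√79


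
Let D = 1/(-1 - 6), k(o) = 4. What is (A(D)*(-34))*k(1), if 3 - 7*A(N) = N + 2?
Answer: -1088/49 ≈ -22.204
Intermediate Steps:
D = -⅐ (D = 1/(-7) = -⅐ ≈ -0.14286)
A(N) = ⅐ - N/7 (A(N) = 3/7 - (N + 2)/7 = 3/7 - (2 + N)/7 = 3/7 + (-2/7 - N/7) = ⅐ - N/7)
(A(D)*(-34))*k(1) = ((⅐ - ⅐*(-⅐))*(-34))*4 = ((⅐ + 1/49)*(-34))*4 = ((8/49)*(-34))*4 = -272/49*4 = -1088/49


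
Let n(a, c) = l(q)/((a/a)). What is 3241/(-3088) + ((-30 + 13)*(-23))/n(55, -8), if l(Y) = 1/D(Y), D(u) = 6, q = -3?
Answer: 7241207/3088 ≈ 2344.9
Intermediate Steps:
l(Y) = 1/6
n(a, c) = 1/6 (n(a, c) = 1/(6*((a/a))) = (1/6)/1 = (1/6)*1 = 1/6)
3241/(-3088) + ((-30 + 13)*(-23))/n(55, -8) = 3241/(-3088) + ((-30 + 13)*(-23))/(1/6) = 3241*(-1/3088) - 17*(-23)*6 = -3241/3088 + 391*6 = -3241/3088 + 2346 = 7241207/3088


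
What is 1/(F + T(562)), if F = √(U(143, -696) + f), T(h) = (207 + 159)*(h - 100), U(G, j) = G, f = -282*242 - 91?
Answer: 42273/7148043164 - I*√4262/7148043164 ≈ 5.9139e-6 - 9.1331e-9*I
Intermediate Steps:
f = -68335 (f = -68244 - 91 = -68335)
T(h) = -36600 + 366*h (T(h) = 366*(-100 + h) = -36600 + 366*h)
F = 4*I*√4262 (F = √(143 - 68335) = √(-68192) = 4*I*√4262 ≈ 261.14*I)
1/(F + T(562)) = 1/(4*I*√4262 + (-36600 + 366*562)) = 1/(4*I*√4262 + (-36600 + 205692)) = 1/(4*I*√4262 + 169092) = 1/(169092 + 4*I*√4262)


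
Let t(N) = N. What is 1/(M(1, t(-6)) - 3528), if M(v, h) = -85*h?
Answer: -1/3018 ≈ -0.00033135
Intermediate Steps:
1/(M(1, t(-6)) - 3528) = 1/(-85*(-6) - 3528) = 1/(510 - 3528) = 1/(-3018) = -1/3018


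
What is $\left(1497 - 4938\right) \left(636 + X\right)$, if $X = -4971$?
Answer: $14916735$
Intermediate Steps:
$\left(1497 - 4938\right) \left(636 + X\right) = \left(1497 - 4938\right) \left(636 - 4971\right) = \left(-3441\right) \left(-4335\right) = 14916735$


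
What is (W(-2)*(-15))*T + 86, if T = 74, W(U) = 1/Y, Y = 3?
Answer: -284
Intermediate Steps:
W(U) = 1/3
(W(-2)*(-15))*T + 86 = ((1/3)*(-15))*74 + 86 = -5*74 + 86 = -370 + 86 = -284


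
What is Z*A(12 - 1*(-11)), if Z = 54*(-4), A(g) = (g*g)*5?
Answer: -571320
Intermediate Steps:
A(g) = 5*g**2 (A(g) = g**2*5 = 5*g**2)
Z = -216
Z*A(12 - 1*(-11)) = -1080*(12 - 1*(-11))**2 = -1080*(12 + 11)**2 = -1080*23**2 = -1080*529 = -216*2645 = -571320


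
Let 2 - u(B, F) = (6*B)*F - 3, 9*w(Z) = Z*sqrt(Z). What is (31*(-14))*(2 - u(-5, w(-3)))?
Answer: 1302 - 4340*I*sqrt(3) ≈ 1302.0 - 7517.1*I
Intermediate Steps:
w(Z) = Z**(3/2)/9 (w(Z) = (Z*sqrt(Z))/9 = Z**(3/2)/9)
u(B, F) = 5 - 6*B*F (u(B, F) = 2 - ((6*B)*F - 3) = 2 - (6*B*F - 3) = 2 - (-3 + 6*B*F) = 2 + (3 - 6*B*F) = 5 - 6*B*F)
(31*(-14))*(2 - u(-5, w(-3))) = (31*(-14))*(2 - (5 - 6*(-5)*(-3)**(3/2)/9)) = -434*(2 - (5 - 6*(-5)*(-3*I*sqrt(3))/9)) = -434*(2 - (5 - 6*(-5)*(-I*sqrt(3)/3))) = -434*(2 - (5 - 10*I*sqrt(3))) = -434*(2 + (-5 + 10*I*sqrt(3))) = -434*(-3 + 10*I*sqrt(3)) = 1302 - 4340*I*sqrt(3)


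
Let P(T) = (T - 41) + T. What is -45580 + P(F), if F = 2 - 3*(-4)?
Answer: -45593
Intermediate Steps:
F = 14 (F = 2 + 12 = 14)
P(T) = -41 + 2*T (P(T) = (-41 + T) + T = -41 + 2*T)
-45580 + P(F) = -45580 + (-41 + 2*14) = -45580 + (-41 + 28) = -45580 - 13 = -45593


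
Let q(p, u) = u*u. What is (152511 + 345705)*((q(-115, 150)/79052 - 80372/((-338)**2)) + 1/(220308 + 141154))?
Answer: -21289854416118961620/102013801452433 ≈ -2.0870e+5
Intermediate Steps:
q(p, u) = u**2
(152511 + 345705)*((q(-115, 150)/79052 - 80372/((-338)**2)) + 1/(220308 + 141154)) = (152511 + 345705)*((150**2/79052 - 80372/((-338)**2)) + 1/(220308 + 141154)) = 498216*((22500*(1/79052) - 80372/114244) + 1/361462) = 498216*((5625/19763 - 80372*1/114244) + 1/361462) = 498216*((5625/19763 - 20093/28561) + 1/361462) = 498216*(-236442334/564451043 + 1/361462) = 498216*(-85464354481265/204027602904866) = -21289854416118961620/102013801452433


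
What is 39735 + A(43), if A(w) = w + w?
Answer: 39821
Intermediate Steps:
A(w) = 2*w
39735 + A(43) = 39735 + 2*43 = 39735 + 86 = 39821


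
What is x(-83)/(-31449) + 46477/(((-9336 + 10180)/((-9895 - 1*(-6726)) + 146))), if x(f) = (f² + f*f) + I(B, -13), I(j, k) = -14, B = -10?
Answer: -1472865068265/8847652 ≈ -1.6647e+5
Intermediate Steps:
x(f) = -14 + 2*f² (x(f) = (f² + f*f) - 14 = (f² + f²) - 14 = 2*f² - 14 = -14 + 2*f²)
x(-83)/(-31449) + 46477/(((-9336 + 10180)/((-9895 - 1*(-6726)) + 146))) = (-14 + 2*(-83)²)/(-31449) + 46477/(((-9336 + 10180)/((-9895 - 1*(-6726)) + 146))) = (-14 + 2*6889)*(-1/31449) + 46477/((844/((-9895 + 6726) + 146))) = (-14 + 13778)*(-1/31449) + 46477/((844/(-3169 + 146))) = 13764*(-1/31449) + 46477/((844/(-3023))) = -4588/10483 + 46477/((844*(-1/3023))) = -4588/10483 + 46477/(-844/3023) = -4588/10483 + 46477*(-3023/844) = -4588/10483 - 140499971/844 = -1472865068265/8847652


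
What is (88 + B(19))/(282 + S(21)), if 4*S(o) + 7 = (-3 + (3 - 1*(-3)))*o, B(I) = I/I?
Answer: 89/296 ≈ 0.30068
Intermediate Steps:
B(I) = 1
S(o) = -7/4 + 3*o/4 (S(o) = -7/4 + ((-3 + (3 - 1*(-3)))*o)/4 = -7/4 + ((-3 + (3 + 3))*o)/4 = -7/4 + ((-3 + 6)*o)/4 = -7/4 + (3*o)/4 = -7/4 + 3*o/4)
(88 + B(19))/(282 + S(21)) = (88 + 1)/(282 + (-7/4 + (3/4)*21)) = 89/(282 + (-7/4 + 63/4)) = 89/(282 + 14) = 89/296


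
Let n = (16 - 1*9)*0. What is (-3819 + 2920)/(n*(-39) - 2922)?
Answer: 899/2922 ≈ 0.30767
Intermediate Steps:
n = 0 (n = (16 - 9)*0 = 7*0 = 0)
(-3819 + 2920)/(n*(-39) - 2922) = (-3819 + 2920)/(0*(-39) - 2922) = -899/(0 - 2922) = -899/(-2922) = -899*(-1/2922) = 899/2922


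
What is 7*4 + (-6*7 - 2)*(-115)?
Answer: 5088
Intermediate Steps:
7*4 + (-6*7 - 2)*(-115) = 28 + (-42 - 2)*(-115) = 28 - 44*(-115) = 28 + 5060 = 5088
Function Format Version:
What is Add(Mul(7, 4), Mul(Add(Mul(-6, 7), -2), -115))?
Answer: 5088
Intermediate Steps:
Add(Mul(7, 4), Mul(Add(Mul(-6, 7), -2), -115)) = Add(28, Mul(Add(-42, -2), -115)) = Add(28, Mul(-44, -115)) = Add(28, 5060) = 5088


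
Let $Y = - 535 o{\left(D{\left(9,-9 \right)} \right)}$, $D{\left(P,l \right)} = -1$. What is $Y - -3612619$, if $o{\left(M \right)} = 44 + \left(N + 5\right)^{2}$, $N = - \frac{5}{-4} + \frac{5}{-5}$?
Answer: $\frac{57189329}{16} \approx 3.5743 \cdot 10^{6}$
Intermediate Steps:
$N = \frac{1}{4}$ ($N = \left(-5\right) \left(- \frac{1}{4}\right) + 5 \left(- \frac{1}{5}\right) = \frac{5}{4} - 1 = \frac{1}{4} \approx 0.25$)
$o{\left(M \right)} = \frac{1145}{16}$ ($o{\left(M \right)} = 44 + \left(\frac{1}{4} + 5\right)^{2} = 44 + \left(\frac{21}{4}\right)^{2} = 44 + \frac{441}{16} = \frac{1145}{16}$)
$Y = - \frac{612575}{16}$ ($Y = \left(-535\right) \frac{1145}{16} = - \frac{612575}{16} \approx -38286.0$)
$Y - -3612619 = - \frac{612575}{16} - -3612619 = - \frac{612575}{16} + 3612619 = \frac{57189329}{16}$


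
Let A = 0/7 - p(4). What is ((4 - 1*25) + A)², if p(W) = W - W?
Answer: 441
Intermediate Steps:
p(W) = 0
A = 0 (A = 0/7 - 1*0 = 0*(⅐) + 0 = 0 + 0 = 0)
((4 - 1*25) + A)² = ((4 - 1*25) + 0)² = ((4 - 25) + 0)² = (-21 + 0)² = (-21)² = 441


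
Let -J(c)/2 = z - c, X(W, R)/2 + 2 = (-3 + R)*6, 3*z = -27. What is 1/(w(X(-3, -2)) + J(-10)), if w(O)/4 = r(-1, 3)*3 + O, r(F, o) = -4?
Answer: -1/306 ≈ -0.0032680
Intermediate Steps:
z = -9 (z = (⅓)*(-27) = -9)
X(W, R) = -40 + 12*R (X(W, R) = -4 + 2*((-3 + R)*6) = -4 + 2*(-18 + 6*R) = -4 + (-36 + 12*R) = -40 + 12*R)
w(O) = -48 + 4*O (w(O) = 4*(-4*3 + O) = 4*(-12 + O) = -48 + 4*O)
J(c) = 18 + 2*c (J(c) = -2*(-9 - c) = 18 + 2*c)
1/(w(X(-3, -2)) + J(-10)) = 1/((-48 + 4*(-40 + 12*(-2))) + (18 + 2*(-10))) = 1/((-48 + 4*(-40 - 24)) + (18 - 20)) = 1/((-48 + 4*(-64)) - 2) = 1/((-48 - 256) - 2) = 1/(-304 - 2) = 1/(-306) = -1/306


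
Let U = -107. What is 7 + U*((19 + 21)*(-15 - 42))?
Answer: 243967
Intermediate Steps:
7 + U*((19 + 21)*(-15 - 42)) = 7 - 107*(19 + 21)*(-15 - 42) = 7 - 4280*(-57) = 7 - 107*(-2280) = 7 + 243960 = 243967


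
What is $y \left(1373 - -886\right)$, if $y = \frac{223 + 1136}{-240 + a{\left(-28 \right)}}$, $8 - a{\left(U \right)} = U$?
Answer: $- \frac{1023327}{68} \approx -15049.0$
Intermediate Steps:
$a{\left(U \right)} = 8 - U$
$y = - \frac{453}{68}$ ($y = \frac{223 + 1136}{-240 + \left(8 - -28\right)} = \frac{1359}{-240 + \left(8 + 28\right)} = \frac{1359}{-240 + 36} = \frac{1359}{-204} = 1359 \left(- \frac{1}{204}\right) = - \frac{453}{68} \approx -6.6618$)
$y \left(1373 - -886\right) = - \frac{453 \left(1373 - -886\right)}{68} = - \frac{453 \left(1373 + 886\right)}{68} = \left(- \frac{453}{68}\right) 2259 = - \frac{1023327}{68}$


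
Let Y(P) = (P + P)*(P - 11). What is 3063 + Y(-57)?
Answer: 10815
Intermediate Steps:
Y(P) = 2*P*(-11 + P) (Y(P) = (2*P)*(-11 + P) = 2*P*(-11 + P))
3063 + Y(-57) = 3063 + 2*(-57)*(-11 - 57) = 3063 + 2*(-57)*(-68) = 3063 + 7752 = 10815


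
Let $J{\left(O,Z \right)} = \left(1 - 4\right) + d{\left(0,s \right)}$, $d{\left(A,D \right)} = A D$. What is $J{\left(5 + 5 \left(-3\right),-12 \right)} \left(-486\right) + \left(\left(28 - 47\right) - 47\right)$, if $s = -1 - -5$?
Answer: $1392$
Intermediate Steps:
$s = 4$ ($s = -1 + 5 = 4$)
$J{\left(O,Z \right)} = -3$ ($J{\left(O,Z \right)} = \left(1 - 4\right) + 0 \cdot 4 = -3 + 0 = -3$)
$J{\left(5 + 5 \left(-3\right),-12 \right)} \left(-486\right) + \left(\left(28 - 47\right) - 47\right) = \left(-3\right) \left(-486\right) + \left(\left(28 - 47\right) - 47\right) = 1458 + \left(\left(28 - 47\right) - 47\right) = 1458 - 66 = 1392$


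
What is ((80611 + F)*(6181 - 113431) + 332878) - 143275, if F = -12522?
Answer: -7302355647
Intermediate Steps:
((80611 + F)*(6181 - 113431) + 332878) - 143275 = ((80611 - 12522)*(6181 - 113431) + 332878) - 143275 = (68089*(-107250) + 332878) - 143275 = (-7302545250 + 332878) - 143275 = -7302212372 - 143275 = -7302355647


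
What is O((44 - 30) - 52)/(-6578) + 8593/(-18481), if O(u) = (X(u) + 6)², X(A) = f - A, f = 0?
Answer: -4195635/5525819 ≈ -0.75928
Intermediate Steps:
X(A) = -A (X(A) = 0 - A = -A)
O(u) = (6 - u)² (O(u) = (-u + 6)² = (6 - u)²)
O((44 - 30) - 52)/(-6578) + 8593/(-18481) = (6 - ((44 - 30) - 52))²/(-6578) + 8593/(-18481) = (6 - (14 - 52))²*(-1/6578) + 8593*(-1/18481) = (6 - 1*(-38))²*(-1/6578) - 8593/18481 = (6 + 38)²*(-1/6578) - 8593/18481 = 44²*(-1/6578) - 8593/18481 = 1936*(-1/6578) - 8593/18481 = -88/299 - 8593/18481 = -4195635/5525819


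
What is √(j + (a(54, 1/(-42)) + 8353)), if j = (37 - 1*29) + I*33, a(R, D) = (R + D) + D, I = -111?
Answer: √2095611/21 ≈ 68.934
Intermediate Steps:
a(R, D) = R + 2*D (a(R, D) = (D + R) + D = R + 2*D)
j = -3655 (j = (37 - 1*29) - 111*33 = (37 - 29) - 3663 = 8 - 3663 = -3655)
√(j + (a(54, 1/(-42)) + 8353)) = √(-3655 + ((54 + 2/(-42)) + 8353)) = √(-3655 + ((54 + 2*(-1/42)) + 8353)) = √(-3655 + ((54 - 1/21) + 8353)) = √(-3655 + (1133/21 + 8353)) = √(-3655 + 176546/21) = √(99791/21) = √2095611/21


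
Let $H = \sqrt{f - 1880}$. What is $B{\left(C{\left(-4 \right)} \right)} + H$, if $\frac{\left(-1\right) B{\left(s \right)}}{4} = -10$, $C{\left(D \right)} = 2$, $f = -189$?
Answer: $40 + i \sqrt{2069} \approx 40.0 + 45.486 i$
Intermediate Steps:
$B{\left(s \right)} = 40$ ($B{\left(s \right)} = \left(-4\right) \left(-10\right) = 40$)
$H = i \sqrt{2069}$ ($H = \sqrt{-189 - 1880} = \sqrt{-2069} = i \sqrt{2069} \approx 45.486 i$)
$B{\left(C{\left(-4 \right)} \right)} + H = 40 + i \sqrt{2069}$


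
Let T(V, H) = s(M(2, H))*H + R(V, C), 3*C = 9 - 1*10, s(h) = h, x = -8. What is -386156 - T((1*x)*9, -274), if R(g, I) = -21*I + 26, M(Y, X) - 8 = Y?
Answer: -383449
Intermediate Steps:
M(Y, X) = 8 + Y
C = -⅓ (C = (9 - 1*10)/3 = (9 - 10)/3 = (⅓)*(-1) = -⅓ ≈ -0.33333)
R(g, I) = 26 - 21*I
T(V, H) = 33 + 10*H (T(V, H) = (8 + 2)*H + (26 - 21*(-⅓)) = 10*H + (26 + 7) = 10*H + 33 = 33 + 10*H)
-386156 - T((1*x)*9, -274) = -386156 - (33 + 10*(-274)) = -386156 - (33 - 2740) = -386156 - 1*(-2707) = -386156 + 2707 = -383449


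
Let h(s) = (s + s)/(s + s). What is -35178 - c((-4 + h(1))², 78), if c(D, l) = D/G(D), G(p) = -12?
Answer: -140709/4 ≈ -35177.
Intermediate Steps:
h(s) = 1 (h(s) = (2*s)/((2*s)) = (2*s)*(1/(2*s)) = 1)
c(D, l) = -D/12 (c(D, l) = D/(-12) = D*(-1/12) = -D/12)
-35178 - c((-4 + h(1))², 78) = -35178 - (-1)*(-4 + 1)²/12 = -35178 - (-1)*(-3)²/12 = -35178 - (-1)*9/12 = -35178 - 1*(-¾) = -35178 + ¾ = -140709/4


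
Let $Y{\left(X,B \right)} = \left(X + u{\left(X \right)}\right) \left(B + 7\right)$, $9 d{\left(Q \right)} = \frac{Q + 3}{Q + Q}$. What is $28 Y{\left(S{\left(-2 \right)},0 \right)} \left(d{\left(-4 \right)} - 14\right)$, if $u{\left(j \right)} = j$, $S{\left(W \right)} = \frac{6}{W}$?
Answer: $\frac{49343}{3} \approx 16448.0$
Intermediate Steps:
$d{\left(Q \right)} = \frac{3 + Q}{18 Q}$ ($d{\left(Q \right)} = \frac{\left(Q + 3\right) \frac{1}{Q + Q}}{9} = \frac{\left(3 + Q\right) \frac{1}{2 Q}}{9} = \frac{\frac{1}{2} \frac{1}{Q} \left(3 + Q\right)}{9} = \frac{3 + Q}{18 Q}$)
$Y{\left(X,B \right)} = 2 X \left(7 + B\right)$ ($Y{\left(X,B \right)} = \left(X + X\right) \left(B + 7\right) = 2 X \left(7 + B\right)$)
$28 Y{\left(S{\left(-2 \right)},0 \right)} \left(d{\left(-4 \right)} - 14\right) = 28 \cdot 2 \frac{6}{-2} \left(7 + 0\right) \left(\frac{3 - 4}{18 \left(-4\right)} - 14\right) = 28 \cdot 2 \cdot 6 \left(- \frac{1}{2}\right) 7 \left(\frac{1}{18} \left(- \frac{1}{4}\right) \left(-1\right) - 14\right) = 28 \cdot 2 \left(-3\right) 7 \left(\frac{1}{72} - 14\right) = 28 \left(-42\right) \left(- \frac{1007}{72}\right) = \left(-1176\right) \left(- \frac{1007}{72}\right) = \frac{49343}{3}$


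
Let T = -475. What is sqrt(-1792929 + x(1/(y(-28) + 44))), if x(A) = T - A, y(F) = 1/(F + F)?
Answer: 2*I*sqrt(2719862642001)/2463 ≈ 1339.2*I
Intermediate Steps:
y(F) = 1/(2*F)
x(A) = -475 - A
sqrt(-1792929 + x(1/(y(-28) + 44))) = sqrt(-1792929 + (-475 - 1/((1/2)/(-28) + 44))) = sqrt(-1792929 + (-475 - 1/((1/2)*(-1/28) + 44))) = sqrt(-1792929 + (-475 - 1/(-1/56 + 44))) = sqrt(-1792929 + (-475 - 1/2463/56)) = sqrt(-1792929 + (-475 - 1*56/2463)) = sqrt(-1792929 + (-475 - 56/2463)) = sqrt(-1792929 - 1169981/2463) = sqrt(-4417154108/2463) = 2*I*sqrt(2719862642001)/2463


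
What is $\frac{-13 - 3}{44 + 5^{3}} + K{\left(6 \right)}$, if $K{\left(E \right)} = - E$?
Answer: $- \frac{1030}{169} \approx -6.0947$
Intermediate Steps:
$\frac{-13 - 3}{44 + 5^{3}} + K{\left(6 \right)} = \frac{-13 - 3}{44 + 5^{3}} - 6 = \frac{-13 - 3}{44 + 125} - 6 = - \frac{16}{169} - 6 = - \frac{1030}{169}$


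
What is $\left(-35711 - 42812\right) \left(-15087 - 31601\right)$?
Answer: $3666081824$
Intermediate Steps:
$\left(-35711 - 42812\right) \left(-15087 - 31601\right) = \left(-78523\right) \left(-46688\right) = 3666081824$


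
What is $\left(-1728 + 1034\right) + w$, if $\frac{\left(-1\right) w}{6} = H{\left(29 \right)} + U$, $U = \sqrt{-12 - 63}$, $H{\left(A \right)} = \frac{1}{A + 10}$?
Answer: $- \frac{9024}{13} - 30 i \sqrt{3} \approx -694.15 - 51.962 i$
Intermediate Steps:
$H{\left(A \right)} = \frac{1}{10 + A}$
$U = 5 i \sqrt{3}$ ($U = \sqrt{-75} = 5 i \sqrt{3} \approx 8.6602 i$)
$w = - \frac{2}{13} - 30 i \sqrt{3}$ ($w = - 6 \left(\frac{1}{10 + 29} + 5 i \sqrt{3}\right) = - 6 \left(\frac{1}{39} + 5 i \sqrt{3}\right) = - \frac{2}{13} - 30 i \sqrt{3} \approx -0.15385 - 51.962 i$)
$\left(-1728 + 1034\right) + w = \left(-1728 + 1034\right) - \left(\frac{2}{13} + 30 i \sqrt{3}\right) = -694 - \left(\frac{2}{13} + 30 i \sqrt{3}\right) = - \frac{9024}{13} - 30 i \sqrt{3}$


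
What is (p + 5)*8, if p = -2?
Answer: 24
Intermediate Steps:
(p + 5)*8 = (-2 + 5)*8 = 3*8 = 24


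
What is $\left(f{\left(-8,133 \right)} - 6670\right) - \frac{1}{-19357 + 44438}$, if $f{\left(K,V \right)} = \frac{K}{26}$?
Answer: $- \frac{2174873847}{326053} \approx -6670.3$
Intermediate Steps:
$f{\left(K,V \right)} = \frac{K}{26}$ ($f{\left(K,V \right)} = K \frac{1}{26} = \frac{K}{26}$)
$\left(f{\left(-8,133 \right)} - 6670\right) - \frac{1}{-19357 + 44438} = \left(\frac{1}{26} \left(-8\right) - 6670\right) - \frac{1}{-19357 + 44438} = \left(- \frac{4}{13} - 6670\right) - \frac{1}{25081} = - \frac{86714}{13} - \frac{1}{25081} = - \frac{2174873847}{326053}$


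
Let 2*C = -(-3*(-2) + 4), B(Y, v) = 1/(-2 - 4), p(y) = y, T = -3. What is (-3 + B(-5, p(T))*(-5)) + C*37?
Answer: -1123/6 ≈ -187.17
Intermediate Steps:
B(Y, v) = -1/6 (B(Y, v) = 1/(-6) = -1/6)
C = -5 (C = (-(-3*(-2) + 4))/2 = (-(6 + 4))/2 = (-1*10)/2 = (1/2)*(-10) = -5)
(-3 + B(-5, p(T))*(-5)) + C*37 = (-3 - 1/6*(-5)) - 5*37 = (-3 + 5/6) - 185 = -13/6 - 185 = -1123/6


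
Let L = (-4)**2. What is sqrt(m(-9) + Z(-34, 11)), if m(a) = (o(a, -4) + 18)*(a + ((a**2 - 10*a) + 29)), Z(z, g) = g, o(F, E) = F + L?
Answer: sqrt(4786) ≈ 69.181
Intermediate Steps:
L = 16
o(F, E) = 16 + F (o(F, E) = F + 16 = 16 + F)
m(a) = (34 + a)*(29 + a**2 - 9*a) (m(a) = ((16 + a) + 18)*(a + ((a**2 - 10*a) + 29)) = (34 + a)*(a + (29 + a**2 - 10*a)) = (34 + a)*(29 + a**2 - 9*a))
sqrt(m(-9) + Z(-34, 11)) = sqrt((986 + (-9)**3 - 277*(-9) + 25*(-9)**2) + 11) = sqrt((986 - 729 + 2493 + 25*81) + 11) = sqrt((986 - 729 + 2493 + 2025) + 11) = sqrt(4775 + 11) = sqrt(4786)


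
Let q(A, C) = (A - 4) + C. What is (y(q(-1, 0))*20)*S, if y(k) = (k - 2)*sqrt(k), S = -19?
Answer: 2660*I*sqrt(5) ≈ 5947.9*I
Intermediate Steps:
q(A, C) = -4 + A + C (q(A, C) = (-4 + A) + C = -4 + A + C)
y(k) = sqrt(k)*(-2 + k) (y(k) = (-2 + k)*sqrt(k) = sqrt(k)*(-2 + k))
(y(q(-1, 0))*20)*S = ((sqrt(-4 - 1 + 0)*(-2 + (-4 - 1 + 0)))*20)*(-19) = ((sqrt(-5)*(-2 - 5))*20)*(-19) = (((I*sqrt(5))*(-7))*20)*(-19) = (-7*I*sqrt(5)*20)*(-19) = -140*I*sqrt(5)*(-19) = 2660*I*sqrt(5)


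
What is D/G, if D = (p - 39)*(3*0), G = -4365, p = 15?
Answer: 0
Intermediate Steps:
D = 0 (D = (15 - 39)*(3*0) = -24*0 = 0)
D/G = 0/(-4365) = 0*(-1/4365) = 0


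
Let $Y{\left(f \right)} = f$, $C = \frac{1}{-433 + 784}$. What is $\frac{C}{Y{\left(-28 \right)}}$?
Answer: $- \frac{1}{9828} \approx -0.00010175$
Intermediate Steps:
$C = \frac{1}{351} \approx 0.002849$
$\frac{C}{Y{\left(-28 \right)}} = \frac{1}{351 \left(-28\right)} = \frac{1}{351} \left(- \frac{1}{28}\right) = - \frac{1}{9828}$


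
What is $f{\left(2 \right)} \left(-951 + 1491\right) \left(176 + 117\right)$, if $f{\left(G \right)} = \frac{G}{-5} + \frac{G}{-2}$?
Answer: $-221508$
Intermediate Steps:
$f{\left(G \right)} = - \frac{7 G}{10}$ ($f{\left(G \right)} = G \left(- \frac{1}{5}\right) + G \left(- \frac{1}{2}\right) = - \frac{G}{5} - \frac{G}{2} = - \frac{7 G}{10}$)
$f{\left(2 \right)} \left(-951 + 1491\right) \left(176 + 117\right) = \left(- \frac{7}{10}\right) 2 \left(-951 + 1491\right) \left(176 + 117\right) = - \frac{7 \cdot 540 \cdot 293}{5} = \left(- \frac{7}{5}\right) 158220 = -221508$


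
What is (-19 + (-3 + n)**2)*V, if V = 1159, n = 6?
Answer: -11590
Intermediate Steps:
(-19 + (-3 + n)**2)*V = (-19 + (-3 + 6)**2)*1159 = (-19 + 3**2)*1159 = (-19 + 9)*1159 = -10*1159 = -11590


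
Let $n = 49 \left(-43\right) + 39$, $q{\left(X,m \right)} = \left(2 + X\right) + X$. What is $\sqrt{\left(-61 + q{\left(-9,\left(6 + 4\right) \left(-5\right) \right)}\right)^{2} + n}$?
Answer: $3 \sqrt{429} \approx 62.137$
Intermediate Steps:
$q{\left(X,m \right)} = 2 + 2 X$
$n = -2068$ ($n = -2107 + 39 = -2068$)
$\sqrt{\left(-61 + q{\left(-9,\left(6 + 4\right) \left(-5\right) \right)}\right)^{2} + n} = \sqrt{\left(-61 + \left(2 + 2 \left(-9\right)\right)\right)^{2} - 2068} = \sqrt{\left(-61 + \left(2 - 18\right)\right)^{2} - 2068} = \sqrt{\left(-61 - 16\right)^{2} - 2068} = \sqrt{\left(-77\right)^{2} - 2068} = \sqrt{5929 - 2068} = \sqrt{3861} = 3 \sqrt{429}$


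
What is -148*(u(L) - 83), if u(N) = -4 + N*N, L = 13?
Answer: -12136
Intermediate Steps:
u(N) = -4 + N**2
-148*(u(L) - 83) = -148*((-4 + 13**2) - 83) = -148*((-4 + 169) - 83) = -148*(165 - 83) = -148*82 = -12136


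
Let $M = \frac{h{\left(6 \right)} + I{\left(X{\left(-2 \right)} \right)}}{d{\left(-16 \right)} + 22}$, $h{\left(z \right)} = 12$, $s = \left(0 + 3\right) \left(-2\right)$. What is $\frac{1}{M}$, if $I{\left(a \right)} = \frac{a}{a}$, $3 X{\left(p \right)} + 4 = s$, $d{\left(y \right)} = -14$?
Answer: $\frac{8}{13} \approx 0.61539$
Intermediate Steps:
$s = -6$ ($s = 3 \left(-2\right) = -6$)
$X{\left(p \right)} = - \frac{10}{3}$ ($X{\left(p \right)} = - \frac{4}{3} + \frac{1}{3} \left(-6\right) = - \frac{4}{3} - 2 = - \frac{10}{3}$)
$I{\left(a \right)} = 1$
$M = \frac{13}{8}$ ($M = \frac{12 + 1}{-14 + 22} = \frac{13}{8} \approx 1.625$)
$\frac{1}{M} = \frac{1}{\frac{13}{8}} = \frac{8}{13}$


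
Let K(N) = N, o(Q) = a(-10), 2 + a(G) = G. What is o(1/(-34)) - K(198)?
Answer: -210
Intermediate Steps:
a(G) = -2 + G
o(Q) = -12 (o(Q) = -2 - 10 = -12)
o(1/(-34)) - K(198) = -12 - 1*198 = -12 - 198 = -210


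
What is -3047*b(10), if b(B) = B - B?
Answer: 0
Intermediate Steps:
b(B) = 0
-3047*b(10) = -3047*0 = 0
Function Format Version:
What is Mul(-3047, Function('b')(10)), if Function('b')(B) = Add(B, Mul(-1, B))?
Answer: 0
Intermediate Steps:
Function('b')(B) = 0
Mul(-3047, Function('b')(10)) = Mul(-3047, 0) = 0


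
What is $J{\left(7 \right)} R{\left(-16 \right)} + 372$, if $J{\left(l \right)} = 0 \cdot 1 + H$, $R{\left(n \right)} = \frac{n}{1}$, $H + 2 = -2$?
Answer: $436$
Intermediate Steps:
$H = -4$ ($H = -2 - 2 = -4$)
$R{\left(n \right)} = n$ ($R{\left(n \right)} = n 1 = n$)
$J{\left(l \right)} = -4$ ($J{\left(l \right)} = 0 \cdot 1 - 4 = 0 - 4 = -4$)
$J{\left(7 \right)} R{\left(-16 \right)} + 372 = \left(-4\right) \left(-16\right) + 372 = 64 + 372 = 436$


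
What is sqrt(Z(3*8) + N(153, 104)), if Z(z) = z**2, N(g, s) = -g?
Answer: 3*sqrt(47) ≈ 20.567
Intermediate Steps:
sqrt(Z(3*8) + N(153, 104)) = sqrt((3*8)**2 - 1*153) = sqrt(24**2 - 153) = sqrt(576 - 153) = sqrt(423) = 3*sqrt(47)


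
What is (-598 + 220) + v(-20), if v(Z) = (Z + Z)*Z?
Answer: 422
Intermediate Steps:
v(Z) = 2*Z**2 (v(Z) = (2*Z)*Z = 2*Z**2)
(-598 + 220) + v(-20) = (-598 + 220) + 2*(-20)**2 = -378 + 2*400 = -378 + 800 = 422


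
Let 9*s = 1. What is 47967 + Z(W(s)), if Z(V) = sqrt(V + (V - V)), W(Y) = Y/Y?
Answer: 47968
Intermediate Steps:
s = 1/9 (s = (1/9)*1 = 1/9 ≈ 0.11111)
W(Y) = 1
Z(V) = sqrt(V) (Z(V) = sqrt(V + 0) = sqrt(V))
47967 + Z(W(s)) = 47967 + sqrt(1) = 47967 + 1 = 47968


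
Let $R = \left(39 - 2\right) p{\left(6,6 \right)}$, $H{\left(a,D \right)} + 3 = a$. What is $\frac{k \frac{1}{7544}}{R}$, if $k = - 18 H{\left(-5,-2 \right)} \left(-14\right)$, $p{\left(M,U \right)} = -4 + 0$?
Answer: $\frac{63}{34891} \approx 0.0018056$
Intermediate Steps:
$p{\left(M,U \right)} = -4$
$H{\left(a,D \right)} = -3 + a$
$k = -2016$ ($k = - 18 \left(-3 - 5\right) \left(-14\right) = \left(-18\right) \left(-8\right) \left(-14\right) = 144 \left(-14\right) = -2016$)
$R = -148$ ($R = \left(39 - 2\right) \left(-4\right) = 37 \left(-4\right) = -148$)
$\frac{k \frac{1}{7544}}{R} = \frac{\left(-2016\right) \frac{1}{7544}}{-148} = \left(-2016\right) \frac{1}{7544} \left(- \frac{1}{148}\right) = \left(- \frac{252}{943}\right) \left(- \frac{1}{148}\right) = \frac{63}{34891}$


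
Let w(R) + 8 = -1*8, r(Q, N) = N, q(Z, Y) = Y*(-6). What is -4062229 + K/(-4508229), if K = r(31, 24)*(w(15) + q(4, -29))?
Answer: -6104486195411/1502743 ≈ -4.0622e+6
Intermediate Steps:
q(Z, Y) = -6*Y
w(R) = -16 (w(R) = -8 - 1*8 = -8 - 8 = -16)
K = 3792 (K = 24*(-16 - 6*(-29)) = 24*(-16 + 174) = 24*158 = 3792)
-4062229 + K/(-4508229) = -4062229 + 3792/(-4508229) = -4062229 + 3792*(-1/4508229) = -4062229 - 1264/1502743 = -6104486195411/1502743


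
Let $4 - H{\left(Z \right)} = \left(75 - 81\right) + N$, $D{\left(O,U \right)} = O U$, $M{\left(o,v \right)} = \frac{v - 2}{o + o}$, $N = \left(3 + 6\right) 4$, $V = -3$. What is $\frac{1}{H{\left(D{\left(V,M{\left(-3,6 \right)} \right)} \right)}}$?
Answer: $- \frac{1}{26} \approx -0.038462$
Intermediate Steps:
$N = 36$ ($N = 9 \cdot 4 = 36$)
$M{\left(o,v \right)} = \frac{-2 + v}{2 o}$
$H{\left(Z \right)} = -26$ ($H{\left(Z \right)} = 4 - \left(\left(75 - 81\right) + 36\right) = 4 - \left(-6 + 36\right) = 4 - 30 = -26$)
$\frac{1}{H{\left(D{\left(V,M{\left(-3,6 \right)} \right)} \right)}} = \frac{1}{-26} = - \frac{1}{26}$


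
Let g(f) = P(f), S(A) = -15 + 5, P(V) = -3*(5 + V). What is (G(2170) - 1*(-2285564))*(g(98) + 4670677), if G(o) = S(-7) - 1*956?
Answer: 10669913392064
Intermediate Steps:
P(V) = -15 - 3*V
S(A) = -10
g(f) = -15 - 3*f
G(o) = -966 (G(o) = -10 - 1*956 = -10 - 956 = -966)
(G(2170) - 1*(-2285564))*(g(98) + 4670677) = (-966 - 1*(-2285564))*((-15 - 3*98) + 4670677) = (-966 + 2285564)*((-15 - 294) + 4670677) = 2284598*(-309 + 4670677) = 2284598*4670368 = 10669913392064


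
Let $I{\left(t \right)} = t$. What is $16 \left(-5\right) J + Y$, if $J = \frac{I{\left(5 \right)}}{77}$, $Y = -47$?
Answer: $- \frac{4019}{77} \approx -52.195$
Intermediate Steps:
$J = \frac{5}{77} \approx 0.064935$
$16 \left(-5\right) J + Y = 16 \left(-5\right) \frac{5}{77} - 47 = \left(-80\right) \frac{5}{77} - 47 = - \frac{400}{77} - 47 = - \frac{4019}{77}$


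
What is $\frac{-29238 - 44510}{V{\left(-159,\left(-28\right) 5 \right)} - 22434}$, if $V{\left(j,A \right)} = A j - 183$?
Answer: $\frac{73748}{357} \approx 206.58$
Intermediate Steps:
$V{\left(j,A \right)} = -183 + A j$
$\frac{-29238 - 44510}{V{\left(-159,\left(-28\right) 5 \right)} - 22434} = \frac{-29238 - 44510}{\left(-183 + \left(-28\right) 5 \left(-159\right)\right) - 22434} = - \frac{73748}{\left(-183 - -22260\right) - 22434} = - \frac{73748}{\left(-183 + 22260\right) - 22434} = - \frac{73748}{22077 - 22434} = - \frac{73748}{-357} = \left(-73748\right) \left(- \frac{1}{357}\right) = \frac{73748}{357}$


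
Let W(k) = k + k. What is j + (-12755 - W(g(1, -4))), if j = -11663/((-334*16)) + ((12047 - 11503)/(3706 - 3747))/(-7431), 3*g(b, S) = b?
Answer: -20764733221327/1628161824 ≈ -12753.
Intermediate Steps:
g(b, S) = b/3
W(k) = 2*k
j = 3556285009/1628161824 (j = -11663/(-5344) + (544/(-41))*(-1/7431) = -11663*(-1/5344) + (544*(-1/41))*(-1/7431) = 11663/5344 - 544/41*(-1/7431) = 11663/5344 + 544/304671 = 3556285009/1628161824 ≈ 2.1842)
j + (-12755 - W(g(1, -4))) = 3556285009/1628161824 + (-12755 - 2*(1/3)*1) = 3556285009/1628161824 + (-12755 - 2/3) = 3556285009/1628161824 - 38267/3 = -20764733221327/1628161824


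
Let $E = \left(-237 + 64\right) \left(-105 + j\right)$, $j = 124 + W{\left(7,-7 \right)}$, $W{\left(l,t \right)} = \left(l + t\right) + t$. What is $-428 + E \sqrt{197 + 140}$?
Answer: $-428 - 2076 \sqrt{337} \approx -38538.0$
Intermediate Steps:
$W{\left(l,t \right)} = l + 2 t$
$j = 117$ ($j = 124 + \left(7 + 2 \left(-7\right)\right) = 124 + \left(7 - 14\right) = 124 - 7 = 117$)
$E = -2076$ ($E = \left(-237 + 64\right) \left(-105 + 117\right) = \left(-173\right) 12 = -2076$)
$-428 + E \sqrt{197 + 140} = -428 - 2076 \sqrt{197 + 140} = -428 - 2076 \sqrt{337}$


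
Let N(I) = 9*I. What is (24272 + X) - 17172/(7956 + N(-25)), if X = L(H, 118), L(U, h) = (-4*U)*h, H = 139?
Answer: -35509532/859 ≈ -41338.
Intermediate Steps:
L(U, h) = -4*U*h
X = -65608 (X = -4*139*118 = -65608)
(24272 + X) - 17172/(7956 + N(-25)) = (24272 - 65608) - 17172/(7956 + 9*(-25)) = -41336 - 17172/(7956 - 225) = -41336 - 17172/7731 = -41336 - 17172*1/7731 = -41336 - 1908/859 = -35509532/859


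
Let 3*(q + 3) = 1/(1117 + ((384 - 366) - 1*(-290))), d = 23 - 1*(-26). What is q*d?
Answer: -628376/4275 ≈ -146.99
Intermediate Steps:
d = 49 (d = 23 + 26 = 49)
q = -12824/4275 (q = -3 + 1/(3*(1117 + ((384 - 366) - 1*(-290)))) = -3 + 1/(3*(1117 + (18 + 290))) = -3 + 1/(3*(1117 + 308)) = -3 + (⅓)/1425 = -3 + (⅓)*(1/1425) = -3 + 1/4275 = -12824/4275 ≈ -2.9998)
q*d = -12824/4275*49 = -628376/4275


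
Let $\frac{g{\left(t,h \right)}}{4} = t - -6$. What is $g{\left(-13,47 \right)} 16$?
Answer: $-448$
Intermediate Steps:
$g{\left(t,h \right)} = 24 + 4 t$ ($g{\left(t,h \right)} = 4 \left(t - -6\right) = 4 \left(t + 6\right) = 4 \left(6 + t\right) = 24 + 4 t$)
$g{\left(-13,47 \right)} 16 = \left(24 + 4 \left(-13\right)\right) 16 = \left(24 - 52\right) 16 = \left(-28\right) 16 = -448$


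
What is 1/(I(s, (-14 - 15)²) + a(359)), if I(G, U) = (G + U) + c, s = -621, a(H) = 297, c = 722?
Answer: 1/1239 ≈ 0.00080710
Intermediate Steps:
I(G, U) = 722 + G + U (I(G, U) = (G + U) + 722 = 722 + G + U)
1/(I(s, (-14 - 15)²) + a(359)) = 1/((722 - 621 + (-14 - 15)²) + 297) = 1/((722 - 621 + (-29)²) + 297) = 1/((722 - 621 + 841) + 297) = 1/(942 + 297) = 1/1239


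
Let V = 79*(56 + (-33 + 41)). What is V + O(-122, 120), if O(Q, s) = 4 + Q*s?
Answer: -9580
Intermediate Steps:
V = 5056 (V = 79*(56 + 8) = 79*64 = 5056)
V + O(-122, 120) = 5056 + (4 - 122*120) = 5056 + (4 - 14640) = 5056 - 14636 = -9580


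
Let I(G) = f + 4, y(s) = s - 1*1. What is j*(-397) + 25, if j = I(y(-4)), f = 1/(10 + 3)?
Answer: -20716/13 ≈ -1593.5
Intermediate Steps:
f = 1/13 ≈ 0.076923
y(s) = -1 + s (y(s) = s - 1 = -1 + s)
I(G) = 53/13 (I(G) = 1/13 + 4 = 53/13)
j = 53/13 ≈ 4.0769
j*(-397) + 25 = (53/13)*(-397) + 25 = -21041/13 + 25 = -20716/13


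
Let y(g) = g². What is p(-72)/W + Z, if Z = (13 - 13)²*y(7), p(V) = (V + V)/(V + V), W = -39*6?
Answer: -1/234 ≈ -0.0042735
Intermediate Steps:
W = -234
p(V) = 1 (p(V) = (2*V)/((2*V)) = (2*V)*(1/(2*V)) = 1)
Z = 0 (Z = (13 - 13)²*7² = 0²*49 = 0*49 = 0)
p(-72)/W + Z = 1/(-234) + 0 = 1*(-1/234) + 0 = -1/234 + 0 = -1/234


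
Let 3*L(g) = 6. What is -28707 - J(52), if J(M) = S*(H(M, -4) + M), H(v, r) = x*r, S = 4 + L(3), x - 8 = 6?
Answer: -28683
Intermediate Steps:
x = 14 (x = 8 + 6 = 14)
L(g) = 2 (L(g) = (⅓)*6 = 2)
S = 6 (S = 4 + 2 = 6)
H(v, r) = 14*r
J(M) = -336 + 6*M (J(M) = 6*(14*(-4) + M) = 6*(-56 + M) = -336 + 6*M)
-28707 - J(52) = -28707 - (-336 + 6*52) = -28707 - (-336 + 312) = -28707 - 1*(-24) = -28707 + 24 = -28683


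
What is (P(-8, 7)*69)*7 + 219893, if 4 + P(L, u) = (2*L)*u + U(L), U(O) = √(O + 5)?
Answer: 163865 + 483*I*√3 ≈ 1.6387e+5 + 836.58*I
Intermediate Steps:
U(O) = √(5 + O)
P(L, u) = -4 + √(5 + L) + 2*L*u (P(L, u) = -4 + ((2*L)*u + √(5 + L)) = -4 + (2*L*u + √(5 + L)) = -4 + (√(5 + L) + 2*L*u) = -4 + √(5 + L) + 2*L*u)
(P(-8, 7)*69)*7 + 219893 = ((-4 + √(5 - 8) + 2*(-8)*7)*69)*7 + 219893 = ((-4 + √(-3) - 112)*69)*7 + 219893 = ((-4 + I*√3 - 112)*69)*7 + 219893 = ((-116 + I*√3)*69)*7 + 219893 = (-8004 + 69*I*√3)*7 + 219893 = (-56028 + 483*I*√3) + 219893 = 163865 + 483*I*√3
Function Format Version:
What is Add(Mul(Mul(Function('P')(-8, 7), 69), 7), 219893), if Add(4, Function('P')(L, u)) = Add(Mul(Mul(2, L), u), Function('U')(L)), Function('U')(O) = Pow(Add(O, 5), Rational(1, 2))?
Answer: Add(163865, Mul(483, I, Pow(3, Rational(1, 2)))) ≈ Add(1.6387e+5, Mul(836.58, I))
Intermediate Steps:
Function('U')(O) = Pow(Add(5, O), Rational(1, 2))
Function('P')(L, u) = Add(-4, Pow(Add(5, L), Rational(1, 2)), Mul(2, L, u)) (Function('P')(L, u) = Add(-4, Add(Mul(Mul(2, L), u), Pow(Add(5, L), Rational(1, 2)))) = Add(-4, Add(Mul(2, L, u), Pow(Add(5, L), Rational(1, 2)))) = Add(-4, Add(Pow(Add(5, L), Rational(1, 2)), Mul(2, L, u))) = Add(-4, Pow(Add(5, L), Rational(1, 2)), Mul(2, L, u)))
Add(Mul(Mul(Function('P')(-8, 7), 69), 7), 219893) = Add(Mul(Mul(Add(-4, Pow(Add(5, -8), Rational(1, 2)), Mul(2, -8, 7)), 69), 7), 219893) = Add(Mul(Mul(Add(-4, Pow(-3, Rational(1, 2)), -112), 69), 7), 219893) = Add(Mul(Mul(Add(-4, Mul(I, Pow(3, Rational(1, 2))), -112), 69), 7), 219893) = Add(Mul(Mul(Add(-116, Mul(I, Pow(3, Rational(1, 2)))), 69), 7), 219893) = Add(Mul(Add(-8004, Mul(69, I, Pow(3, Rational(1, 2)))), 7), 219893) = Add(Add(-56028, Mul(483, I, Pow(3, Rational(1, 2)))), 219893) = Add(163865, Mul(483, I, Pow(3, Rational(1, 2))))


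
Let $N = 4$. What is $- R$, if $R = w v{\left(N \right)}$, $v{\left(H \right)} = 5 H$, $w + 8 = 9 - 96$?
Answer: $1900$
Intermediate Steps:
$w = -95$ ($w = -8 + \left(9 - 96\right) = -8 - 87 = -95$)
$R = -1900$ ($R = - 95 \cdot 5 \cdot 4 = \left(-95\right) 20 = -1900$)
$- R = \left(-1\right) \left(-1900\right) = 1900$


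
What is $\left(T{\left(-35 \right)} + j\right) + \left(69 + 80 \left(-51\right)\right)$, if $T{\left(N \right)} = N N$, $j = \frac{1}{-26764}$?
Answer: $- \frac{74564505}{26764} \approx -2786.0$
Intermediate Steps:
$j = - \frac{1}{26764} \approx -3.7364 \cdot 10^{-5}$
$T{\left(N \right)} = N^{2}$
$\left(T{\left(-35 \right)} + j\right) + \left(69 + 80 \left(-51\right)\right) = \left(\left(-35\right)^{2} - \frac{1}{26764}\right) + \left(69 + 80 \left(-51\right)\right) = \left(1225 - \frac{1}{26764}\right) + \left(69 - 4080\right) = \frac{32785899}{26764} - 4011 = - \frac{74564505}{26764}$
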